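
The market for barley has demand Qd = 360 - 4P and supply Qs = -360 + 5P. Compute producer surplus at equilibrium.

Equilibrium: 360 - 4P = -360 + 5P gives P* = 80, Q* = 40.
Supply starts at P = 72 (where Qs = 0).
PS = ½(80 − 72)(40) = 160.

Producer surplus = 160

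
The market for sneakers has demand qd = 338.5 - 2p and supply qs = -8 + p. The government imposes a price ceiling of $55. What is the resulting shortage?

Equilibrium price would be p* = 115.5, so the ceiling at 55 binds.
At p = 55: qd = 338.5 − 2(55) = 228.5, qs = -8 + 1(55) = 47.
Shortage = 228.5 − 47 = 181.5.

Shortage = 181.5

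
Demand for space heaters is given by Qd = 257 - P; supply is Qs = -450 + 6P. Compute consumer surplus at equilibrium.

Equilibrium: 257 - P = -450 + 6P gives P* = 101, Q* = 156.
Demand choke price (Qd = 0): P = 257.
CS = ½(257 − 101)(156) = 12168.

Consumer surplus = 12168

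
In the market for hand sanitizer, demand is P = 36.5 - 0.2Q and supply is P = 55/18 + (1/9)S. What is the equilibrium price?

Set the two price expressions equal: 36.5 - 0.2Q = 55/18 + (1/9)Q.
301/9 = (14/45)Q, so Q* = 107.5.
P* = 36.5 − (0.2)(107.5) = 15.

P* = 15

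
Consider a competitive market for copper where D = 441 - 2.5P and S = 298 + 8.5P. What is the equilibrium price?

P* = 13

Set D = S: 441 - 2.5P = 298 + 8.5P.
143 = 11P, so P* = 13.
Q* = 441 − 2.5(13) = 408.5.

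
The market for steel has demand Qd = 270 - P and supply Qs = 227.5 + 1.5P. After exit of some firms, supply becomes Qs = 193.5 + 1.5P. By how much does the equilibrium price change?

ΔP = 13.6

Original equilibrium: P* = 17, Q* = 253.
New equilibrium: 270 - P = 193.5 + 1.5P, so 76.5 = 2.5P and P' = 30.6; Q' = 270 − 1(30.6) = 239.4.
Change in price: 30.6 − 17 = 13.6.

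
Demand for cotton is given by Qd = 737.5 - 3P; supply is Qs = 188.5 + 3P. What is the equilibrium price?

P* = 91.5

Set Qd = Qs: 737.5 - 3P = 188.5 + 3P.
549 = 6P, so P* = 91.5.
Q* = 737.5 − 3(91.5) = 463.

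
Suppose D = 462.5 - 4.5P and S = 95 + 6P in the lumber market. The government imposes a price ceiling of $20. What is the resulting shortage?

Shortage = 157.5

Equilibrium price would be P* = 35, so the ceiling at 20 binds.
At P = 20: D = 462.5 − 4.5(20) = 372.5, S = 95 + 6(20) = 215.
Shortage = 372.5 − 215 = 157.5.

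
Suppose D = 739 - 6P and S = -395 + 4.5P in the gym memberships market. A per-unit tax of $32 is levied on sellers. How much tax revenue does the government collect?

Tax revenue = 1952/7

Pre-tax equilibrium: P* = 108, Q* = 91.
Tax on sellers shifts supply to S = -395 + 4.5(P − 32) = -539 + 4.5P.
739 - 6P = -539 + 4.5P gives buyer price Pb = 852/7; sellers receive Ps = 852/7 − 32 = 628/7.
New quantity: Q = 739 − 6(852/7) = 61/7.
Revenue = 32 × 61/7 = 1952/7.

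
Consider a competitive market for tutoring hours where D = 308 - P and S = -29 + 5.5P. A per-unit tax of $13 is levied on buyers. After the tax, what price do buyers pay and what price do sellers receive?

Buyers pay 817/13, sellers receive 648/13

Pre-tax equilibrium: P* = 674/13, Q* = 3330/13.
Tax on buyers shifts demand to D = 308 − 1(P + 13) = 295 - P.
295 - P = -29 + 5.5P gives seller price Ps = 648/13; buyers pay Pb = 648/13 + 13 = 817/13.
New quantity: Q = 308 − 1(817/13) = 3187/13.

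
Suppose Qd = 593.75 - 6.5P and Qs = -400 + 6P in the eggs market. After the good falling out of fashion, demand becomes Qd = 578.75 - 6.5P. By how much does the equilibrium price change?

Original equilibrium: P* = 79.5, Q* = 77.
New equilibrium: 578.75 - 6.5P = -400 + 6P, so 978.75 = 12.5P and P' = 78.3; Q' = 578.75 − 6.5(78.3) = 69.8.
Change in price: 78.3 − 79.5 = -1.2.

ΔP = -1.2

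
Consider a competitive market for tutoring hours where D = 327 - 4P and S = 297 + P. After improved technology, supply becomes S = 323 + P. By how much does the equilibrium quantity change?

Original equilibrium: P* = 6, Q* = 303.
New equilibrium: 327 - 4P = 323 + P, so 4 = 5P and P' = 0.8; Q' = 327 − 4(0.8) = 323.8.
Change in quantity: 323.8 − 303 = 20.8.

ΔQ = 20.8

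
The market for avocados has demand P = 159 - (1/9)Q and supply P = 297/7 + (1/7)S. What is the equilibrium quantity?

Q* = 459

Set the two price expressions equal: 159 - (1/9)Q = 297/7 + (1/7)Q.
816/7 = (16/63)Q, so Q* = 459.
P* = 159 − (1/9)(459) = 108.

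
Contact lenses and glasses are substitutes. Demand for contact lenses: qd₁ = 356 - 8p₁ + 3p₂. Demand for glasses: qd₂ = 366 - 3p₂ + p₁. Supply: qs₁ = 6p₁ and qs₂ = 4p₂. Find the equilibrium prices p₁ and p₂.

p₁ = 718/19, p₂ = 1096/19

Market 1: 356 - 8p₁ + 3p₂ = 6p₁ → 14p₁ - 3p₂ = 356.
Market 2: 7p₂ - p₁ = 366.
Eliminating p₂: 7×(1) + 3×(2) gives 95p₁ = 3590, so p₁ = 718/19.
Back-substitute into (2): p₂ = (366 + 1×718/19) / 7 = 1096/19.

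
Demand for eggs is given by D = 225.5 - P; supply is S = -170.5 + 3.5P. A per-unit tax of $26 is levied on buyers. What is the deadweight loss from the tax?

Pre-tax equilibrium: P* = 88, Q* = 137.5.
Tax on buyers shifts demand to D = 225.5 − 1(P + 26) = 199.5 - P.
199.5 - P = -170.5 + 3.5P gives seller price Ps = 740/9; buyers pay Pb = 740/9 + 26 = 974/9.
New quantity: Q = 225.5 − 1(974/9) = 2111/18.
DWL = ½ × 26 × (137.5 − 2111/18) = 2366/9.

Deadweight loss = 2366/9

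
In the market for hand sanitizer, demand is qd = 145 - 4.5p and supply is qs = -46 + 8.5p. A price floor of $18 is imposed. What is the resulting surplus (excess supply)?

Surplus = 43

Equilibrium price would be p* = 191/13, so the floor at 18 binds.
At p = 18: qd = 64, qs = 107.
Surplus = 107 − 64 = 43.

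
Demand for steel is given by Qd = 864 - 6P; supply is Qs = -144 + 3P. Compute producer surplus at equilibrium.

Equilibrium: 864 - 6P = -144 + 3P gives P* = 112, Q* = 192.
Supply starts at P = 48 (where Qs = 0).
PS = ½(112 − 48)(192) = 6144.

Producer surplus = 6144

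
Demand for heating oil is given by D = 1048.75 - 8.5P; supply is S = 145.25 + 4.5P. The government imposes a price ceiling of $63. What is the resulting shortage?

Shortage = 84.5

Equilibrium price would be P* = 69.5, so the ceiling at 63 binds.
At P = 63: D = 1048.75 − 8.5(63) = 513.25, S = 145.25 + 4.5(63) = 428.75.
Shortage = 513.25 − 428.75 = 84.5.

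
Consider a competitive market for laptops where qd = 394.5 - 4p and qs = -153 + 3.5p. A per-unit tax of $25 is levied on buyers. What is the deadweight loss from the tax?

Pre-tax equilibrium: p* = 73, q* = 102.5.
Tax on buyers shifts demand to qd = 394.5 − 4(p + 25) = 294.5 - 4p.
294.5 - 4p = -153 + 3.5p gives seller price ps = 179/3; buyers pay pb = 179/3 + 25 = 254/3.
New quantity: q = 394.5 − 4(254/3) = 335/6.
DWL = ½ × 25 × (102.5 − 335/6) = 1750/3.

Deadweight loss = 1750/3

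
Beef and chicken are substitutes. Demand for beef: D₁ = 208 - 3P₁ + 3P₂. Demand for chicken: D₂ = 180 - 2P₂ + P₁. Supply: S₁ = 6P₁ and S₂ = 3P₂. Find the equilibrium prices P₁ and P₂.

P₁ = 790/21, P₂ = 914/21

Market 1: 208 - 3P₁ + 3P₂ = 6P₁ → 9P₁ - 3P₂ = 208.
Market 2: 5P₂ - P₁ = 180.
Eliminating P₂: 5×(1) + 3×(2) gives 42P₁ = 1580, so P₁ = 790/21.
Back-substitute into (2): P₂ = (180 + 1×790/21) / 5 = 914/21.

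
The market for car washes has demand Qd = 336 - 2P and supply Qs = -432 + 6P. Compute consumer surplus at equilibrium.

Consumer surplus = 5184

Equilibrium: 336 - 2P = -432 + 6P gives P* = 96, Q* = 144.
Demand choke price (Qd = 0): P = 168.
CS = ½(168 − 96)(144) = 5184.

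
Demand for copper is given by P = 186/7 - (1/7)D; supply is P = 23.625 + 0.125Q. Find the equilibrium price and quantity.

P* = 25, Q* = 11

Set the two price expressions equal: 186/7 - (1/7)Q = 23.625 + 0.125Q.
165/56 = (15/56)Q, so Q* = 11.
P* = 186/7 − (1/7)(11) = 25.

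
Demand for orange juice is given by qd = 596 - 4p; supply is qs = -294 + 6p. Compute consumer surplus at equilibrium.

Consumer surplus = 7200

Equilibrium: 596 - 4p = -294 + 6p gives p* = 89, q* = 240.
Demand choke price (qd = 0): p = 149.
CS = ½(149 − 89)(240) = 7200.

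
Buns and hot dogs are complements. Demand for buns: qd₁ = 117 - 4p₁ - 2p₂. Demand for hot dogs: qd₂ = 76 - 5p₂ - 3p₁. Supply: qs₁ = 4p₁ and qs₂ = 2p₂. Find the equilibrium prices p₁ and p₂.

p₁ = 13.34, p₂ = 5.14

Market 1: 117 - 4p₁ - 2p₂ = 4p₁ → 8p₁ + 2p₂ = 117.
Market 2: 7p₂ + 3p₁ = 76.
Eliminating p₂: 7×(1) − 2×(2) gives 50p₁ = 667, so p₁ = 13.34.
Back-substitute into (2): p₂ = (76 − 3×13.34) / 7 = 5.14.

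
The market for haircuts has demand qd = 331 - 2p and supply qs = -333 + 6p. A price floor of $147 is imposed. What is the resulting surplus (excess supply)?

Equilibrium price would be p* = 83, so the floor at 147 binds.
At p = 147: qd = 37, qs = 549.
Surplus = 549 − 37 = 512.

Surplus = 512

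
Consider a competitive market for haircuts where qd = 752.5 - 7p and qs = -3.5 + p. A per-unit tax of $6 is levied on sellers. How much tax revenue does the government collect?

Tax revenue = 514.5

Pre-tax equilibrium: p* = 94.5, q* = 91.
Tax on sellers shifts supply to qs = -3.5 + 1(p − 6) = -9.5 + p.
752.5 - 7p = -9.5 + p gives buyer price pb = 95.25; sellers receive ps = 95.25 − 6 = 89.25.
New quantity: q = 752.5 − 7(95.25) = 85.75.
Revenue = 6 × 85.75 = 514.5.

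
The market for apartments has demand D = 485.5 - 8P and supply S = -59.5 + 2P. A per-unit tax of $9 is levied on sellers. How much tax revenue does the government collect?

Pre-tax equilibrium: P* = 54.5, Q* = 49.5.
Tax on sellers shifts supply to S = -59.5 + 2(P − 9) = -77.5 + 2P.
485.5 - 8P = -77.5 + 2P gives buyer price Pb = 56.3; sellers receive Ps = 56.3 − 9 = 47.3.
New quantity: Q = 485.5 − 8(56.3) = 35.1.
Revenue = 9 × 35.1 = 315.9.

Tax revenue = 315.9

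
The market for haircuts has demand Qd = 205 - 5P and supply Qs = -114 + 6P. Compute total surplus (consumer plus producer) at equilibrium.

Total surplus = 660

Equilibrium: 205 - 5P = -114 + 6P gives P* = 29, Q* = 60.
Demand choke price: P = 41; supply starts at P = 19.
CS = ½(41 − 29)(60) = 360; PS = ½(29 − 19)(60) = 300.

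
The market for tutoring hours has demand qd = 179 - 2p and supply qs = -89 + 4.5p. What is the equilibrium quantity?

Set qd = qs: 179 - 2p = -89 + 4.5p.
268 = 6.5p, so p* = 536/13.
q* = 179 − 2(536/13) = 1255/13.

q* = 1255/13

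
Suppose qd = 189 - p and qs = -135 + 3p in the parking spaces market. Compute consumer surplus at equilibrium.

Equilibrium: 189 - p = -135 + 3p gives p* = 81, q* = 108.
Demand choke price (qd = 0): p = 189.
CS = ½(189 − 81)(108) = 5832.

Consumer surplus = 5832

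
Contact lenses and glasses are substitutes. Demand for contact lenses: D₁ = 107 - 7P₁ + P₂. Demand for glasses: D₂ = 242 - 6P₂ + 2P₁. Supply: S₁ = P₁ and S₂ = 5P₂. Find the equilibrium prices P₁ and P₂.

Market 1: 107 - 7P₁ + P₂ = P₁ → 8P₁ - P₂ = 107.
Market 2: 11P₂ - 2P₁ = 242.
Eliminating P₂: 11×(1) + 1×(2) gives 86P₁ = 1419, so P₁ = 16.5.
Back-substitute into (2): P₂ = (242 + 2×16.5) / 11 = 25.

P₁ = 16.5, P₂ = 25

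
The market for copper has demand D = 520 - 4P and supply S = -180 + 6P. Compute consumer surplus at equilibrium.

Equilibrium: 520 - 4P = -180 + 6P gives P* = 70, Q* = 240.
Demand choke price (D = 0): P = 130.
CS = ½(130 − 70)(240) = 7200.

Consumer surplus = 7200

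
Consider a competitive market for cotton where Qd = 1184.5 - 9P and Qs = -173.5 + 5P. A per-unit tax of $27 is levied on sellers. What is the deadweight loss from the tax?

Pre-tax equilibrium: P* = 97, Q* = 311.5.
Tax on sellers shifts supply to Qs = -173.5 + 5(P − 27) = -308.5 + 5P.
1184.5 - 9P = -308.5 + 5P gives buyer price Pb = 1493/14; sellers receive Ps = 1493/14 − 27 = 1115/14.
New quantity: Q = 1184.5 − 9(1493/14) = 1573/7.
DWL = ½ × 27 × (311.5 − 1573/7) = 32805/28.

Deadweight loss = 32805/28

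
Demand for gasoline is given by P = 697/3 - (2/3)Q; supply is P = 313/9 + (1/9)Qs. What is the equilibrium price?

P* = 63

Set the two price expressions equal: 697/3 - (2/3)Q = 313/9 + (1/9)Q.
1778/9 = (7/9)Q, so Q* = 254.
P* = 697/3 − (2/3)(254) = 63.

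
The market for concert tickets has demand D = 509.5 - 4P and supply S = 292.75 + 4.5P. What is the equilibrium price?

P* = 25.5

Set D = S: 509.5 - 4P = 292.75 + 4.5P.
216.75 = 8.5P, so P* = 25.5.
Q* = 509.5 − 4(25.5) = 407.5.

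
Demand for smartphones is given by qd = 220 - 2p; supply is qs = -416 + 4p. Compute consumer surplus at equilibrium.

Equilibrium: 220 - 2p = -416 + 4p gives p* = 106, q* = 8.
Demand choke price (qd = 0): p = 110.
CS = ½(110 − 106)(8) = 16.

Consumer surplus = 16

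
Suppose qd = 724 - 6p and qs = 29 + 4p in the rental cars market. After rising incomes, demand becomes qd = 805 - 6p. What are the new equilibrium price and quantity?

p' = 77.6, q' = 339.4

Original equilibrium: p* = 69.5, q* = 307.
New equilibrium: 805 - 6p = 29 + 4p, so 776 = 10p and p' = 77.6; q' = 805 − 6(77.6) = 339.4.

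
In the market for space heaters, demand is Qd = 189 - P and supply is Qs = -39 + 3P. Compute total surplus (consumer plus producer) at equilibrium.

Total surplus = 11616

Equilibrium: 189 - P = -39 + 3P gives P* = 57, Q* = 132.
Demand choke price: P = 189; supply starts at P = 13.
CS = ½(189 − 57)(132) = 8712; PS = ½(57 − 13)(132) = 2904.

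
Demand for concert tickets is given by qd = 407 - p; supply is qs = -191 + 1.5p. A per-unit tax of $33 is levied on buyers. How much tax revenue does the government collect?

Pre-tax equilibrium: p* = 239.2, q* = 167.8.
Tax on buyers shifts demand to qd = 407 − 1(p + 33) = 374 - p.
374 - p = -191 + 1.5p gives seller price ps = 226; buyers pay pb = 226 + 33 = 259.
New quantity: q = 407 − 1(259) = 148.
Revenue = 33 × 148 = 4884.

Tax revenue = 4884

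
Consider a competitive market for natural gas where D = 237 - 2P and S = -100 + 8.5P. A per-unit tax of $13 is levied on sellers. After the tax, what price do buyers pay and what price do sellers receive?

Pre-tax equilibrium: P* = 674/21, Q* = 3629/21.
Tax on sellers shifts supply to S = -100 + 8.5(P − 13) = -210.5 + 8.5P.
237 - 2P = -210.5 + 8.5P gives buyer price Pb = 895/21; sellers receive Ps = 895/21 − 13 = 622/21.
New quantity: Q = 237 − 2(895/21) = 3187/21.

Buyers pay 895/21, sellers receive 622/21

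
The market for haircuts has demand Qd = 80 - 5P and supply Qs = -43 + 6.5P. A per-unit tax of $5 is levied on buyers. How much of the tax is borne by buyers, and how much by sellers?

Buyers bear 65/23, sellers bear 50/23

Pre-tax equilibrium: P* = 246/23, Q* = 610/23.
Tax on buyers shifts demand to Qd = 80 − 5(P + 5) = 55 - 5P.
55 - 5P = -43 + 6.5P gives seller price Ps = 196/23; buyers pay Pb = 196/23 + 5 = 311/23.
New quantity: Q = 80 − 5(311/23) = 285/23.
Buyer burden = 311/23 − 246/23 = 65/23; seller burden = 246/23 − 196/23 = 50/23.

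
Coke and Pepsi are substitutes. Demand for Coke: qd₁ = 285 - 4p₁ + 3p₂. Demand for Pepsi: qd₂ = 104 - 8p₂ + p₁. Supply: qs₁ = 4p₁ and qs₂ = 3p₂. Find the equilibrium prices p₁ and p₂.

Market 1: 285 - 4p₁ + 3p₂ = 4p₁ → 8p₁ - 3p₂ = 285.
Market 2: 11p₂ - p₁ = 104.
Eliminating p₂: 11×(1) + 3×(2) gives 85p₁ = 3447, so p₁ = 3447/85.
Back-substitute into (2): p₂ = (104 + 1×3447/85) / 11 = 1117/85.

p₁ = 3447/85, p₂ = 1117/85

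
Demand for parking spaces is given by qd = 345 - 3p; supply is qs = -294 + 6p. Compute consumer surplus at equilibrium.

Consumer surplus = 2904

Equilibrium: 345 - 3p = -294 + 6p gives p* = 71, q* = 132.
Demand choke price (qd = 0): p = 115.
CS = ½(115 − 71)(132) = 2904.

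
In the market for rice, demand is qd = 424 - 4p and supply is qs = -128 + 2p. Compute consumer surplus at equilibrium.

Consumer surplus = 392

Equilibrium: 424 - 4p = -128 + 2p gives p* = 92, q* = 56.
Demand choke price (qd = 0): p = 106.
CS = ½(106 − 92)(56) = 392.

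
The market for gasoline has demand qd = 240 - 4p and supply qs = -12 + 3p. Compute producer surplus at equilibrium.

Equilibrium: 240 - 4p = -12 + 3p gives p* = 36, q* = 96.
Supply starts at p = 4 (where qs = 0).
PS = ½(36 − 4)(96) = 1536.

Producer surplus = 1536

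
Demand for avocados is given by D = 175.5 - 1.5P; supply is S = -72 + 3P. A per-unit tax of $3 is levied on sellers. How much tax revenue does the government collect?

Pre-tax equilibrium: P* = 55, Q* = 93.
Tax on sellers shifts supply to S = -72 + 3(P − 3) = -81 + 3P.
175.5 - 1.5P = -81 + 3P gives buyer price Pb = 57; sellers receive Ps = 57 − 3 = 54.
New quantity: Q = 175.5 − 1.5(57) = 90.
Revenue = 3 × 90 = 270.

Tax revenue = 270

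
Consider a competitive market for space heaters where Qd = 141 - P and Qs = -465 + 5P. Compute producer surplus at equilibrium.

Producer surplus = 160

Equilibrium: 141 - P = -465 + 5P gives P* = 101, Q* = 40.
Supply starts at P = 93 (where Qs = 0).
PS = ½(101 − 93)(40) = 160.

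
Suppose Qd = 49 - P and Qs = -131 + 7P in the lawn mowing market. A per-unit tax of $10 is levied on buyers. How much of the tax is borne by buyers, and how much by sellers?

Pre-tax equilibrium: P* = 22.5, Q* = 26.5.
Tax on buyers shifts demand to Qd = 49 − 1(P + 10) = 39 - P.
39 - P = -131 + 7P gives seller price Ps = 21.25; buyers pay Pb = 21.25 + 10 = 31.25.
New quantity: Q = 49 − 1(31.25) = 17.75.
Buyer burden = 31.25 − 22.5 = 8.75; seller burden = 22.5 − 21.25 = 1.25.

Buyers bear $8.75, sellers bear $1.25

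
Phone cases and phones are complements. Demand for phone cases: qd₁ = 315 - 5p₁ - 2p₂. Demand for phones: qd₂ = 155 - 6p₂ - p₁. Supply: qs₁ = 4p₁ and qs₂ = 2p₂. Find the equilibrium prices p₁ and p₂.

Market 1: 315 - 5p₁ - 2p₂ = 4p₁ → 9p₁ + 2p₂ = 315.
Market 2: 8p₂ + p₁ = 155.
Eliminating p₂: 8×(1) − 2×(2) gives 70p₁ = 2210, so p₁ = 221/7.
Back-substitute into (2): p₂ = (155 − 1×221/7) / 8 = 108/7.

p₁ = 221/7, p₂ = 108/7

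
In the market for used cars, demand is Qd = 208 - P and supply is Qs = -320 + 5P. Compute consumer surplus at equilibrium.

Consumer surplus = 7200

Equilibrium: 208 - P = -320 + 5P gives P* = 88, Q* = 120.
Demand choke price (Qd = 0): P = 208.
CS = ½(208 − 88)(120) = 7200.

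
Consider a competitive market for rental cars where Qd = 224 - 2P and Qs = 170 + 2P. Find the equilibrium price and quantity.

P* = 13.5, Q* = 197

Set Qd = Qs: 224 - 2P = 170 + 2P.
54 = 4P, so P* = 13.5.
Q* = 224 − 2(13.5) = 197.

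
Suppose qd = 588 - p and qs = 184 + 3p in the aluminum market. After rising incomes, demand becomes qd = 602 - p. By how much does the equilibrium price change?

Δp = 3.5

Original equilibrium: p* = 101, q* = 487.
New equilibrium: 602 - p = 184 + 3p, so 418 = 4p and p' = 104.5; q' = 602 − 1(104.5) = 497.5.
Change in price: 104.5 − 101 = 3.5.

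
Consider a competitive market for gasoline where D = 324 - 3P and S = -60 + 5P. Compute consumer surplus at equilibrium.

Equilibrium: 324 - 3P = -60 + 5P gives P* = 48, Q* = 180.
Demand choke price (D = 0): P = 108.
CS = ½(108 − 48)(180) = 5400.

Consumer surplus = 5400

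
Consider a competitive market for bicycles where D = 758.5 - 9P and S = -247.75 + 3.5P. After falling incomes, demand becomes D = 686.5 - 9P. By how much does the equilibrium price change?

ΔP = -5.76

Original equilibrium: P* = 80.5, Q* = 34.
New equilibrium: 686.5 - 9P = -247.75 + 3.5P, so 934.25 = 12.5P and P' = 74.74; Q' = 686.5 − 9(74.74) = 13.84.
Change in price: 74.74 − 80.5 = -5.76.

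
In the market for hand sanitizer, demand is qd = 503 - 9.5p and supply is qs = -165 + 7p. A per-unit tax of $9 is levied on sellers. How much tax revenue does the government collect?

Pre-tax equilibrium: p* = 1336/33, q* = 3907/33.
Tax on sellers shifts supply to qs = -165 + 7(p − 9) = -228 + 7p.
503 - 9.5p = -228 + 7p gives buyer price pb = 1462/33; sellers receive ps = 1462/33 − 9 = 1165/33.
New quantity: q = 503 − 9.5(1462/33) = 2710/33.
Revenue = 9 × 2710/33 = 8130/11.

Tax revenue = 8130/11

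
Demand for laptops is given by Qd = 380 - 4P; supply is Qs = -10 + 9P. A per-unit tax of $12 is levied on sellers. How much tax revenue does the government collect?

Tax revenue = 35376/13

Pre-tax equilibrium: P* = 30, Q* = 260.
Tax on sellers shifts supply to Qs = -10 + 9(P − 12) = -118 + 9P.
380 - 4P = -118 + 9P gives buyer price Pb = 498/13; sellers receive Ps = 498/13 − 12 = 342/13.
New quantity: Q = 380 − 4(498/13) = 2948/13.
Revenue = 12 × 2948/13 = 35376/13.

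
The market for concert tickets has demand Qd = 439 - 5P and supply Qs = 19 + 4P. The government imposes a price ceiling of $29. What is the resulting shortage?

Shortage = 159

Equilibrium price would be P* = 140/3, so the ceiling at 29 binds.
At P = 29: Qd = 439 − 5(29) = 294, Qs = 19 + 4(29) = 135.
Shortage = 294 − 135 = 159.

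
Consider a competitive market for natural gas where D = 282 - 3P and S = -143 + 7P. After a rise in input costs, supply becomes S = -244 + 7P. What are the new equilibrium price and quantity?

P' = 52.6, Q' = 124.2

Original equilibrium: P* = 42.5, Q* = 154.5.
New equilibrium: 282 - 3P = -244 + 7P, so 526 = 10P and P' = 52.6; Q' = 282 − 3(52.6) = 124.2.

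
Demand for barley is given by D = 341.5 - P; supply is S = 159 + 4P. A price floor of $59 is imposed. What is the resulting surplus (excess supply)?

Equilibrium price would be P* = 36.5, so the floor at 59 binds.
At P = 59: D = 282.5, S = 395.
Surplus = 395 − 282.5 = 112.5.

Surplus = 112.5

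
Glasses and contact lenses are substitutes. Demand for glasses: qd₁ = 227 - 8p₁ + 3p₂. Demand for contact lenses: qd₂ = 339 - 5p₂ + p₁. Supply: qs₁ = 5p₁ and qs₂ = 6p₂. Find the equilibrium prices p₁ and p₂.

p₁ = 25.1, p₂ = 33.1

Market 1: 227 - 8p₁ + 3p₂ = 5p₁ → 13p₁ - 3p₂ = 227.
Market 2: 11p₂ - p₁ = 339.
Eliminating p₂: 11×(1) + 3×(2) gives 140p₁ = 3514, so p₁ = 25.1.
Back-substitute into (2): p₂ = (339 + 1×25.1) / 11 = 33.1.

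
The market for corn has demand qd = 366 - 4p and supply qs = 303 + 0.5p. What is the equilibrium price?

Set qd = qs: 366 - 4p = 303 + 0.5p.
63 = 4.5p, so p* = 14.
q* = 366 − 4(14) = 310.

p* = 14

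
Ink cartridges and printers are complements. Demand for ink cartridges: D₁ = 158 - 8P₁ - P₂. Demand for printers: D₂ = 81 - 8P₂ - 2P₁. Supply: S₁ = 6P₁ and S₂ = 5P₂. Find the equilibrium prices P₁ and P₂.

P₁ = 1973/180, P₂ = 409/90

Market 1: 158 - 8P₁ - P₂ = 6P₁ → 14P₁ + P₂ = 158.
Market 2: 13P₂ + 2P₁ = 81.
Eliminating P₂: 13×(1) − 1×(2) gives 180P₁ = 1973, so P₁ = 1973/180.
Back-substitute into (2): P₂ = (81 − 2×1973/180) / 13 = 409/90.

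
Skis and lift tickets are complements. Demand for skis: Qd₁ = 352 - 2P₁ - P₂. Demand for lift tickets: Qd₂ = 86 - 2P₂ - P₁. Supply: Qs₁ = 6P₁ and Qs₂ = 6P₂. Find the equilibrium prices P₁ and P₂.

Market 1: 352 - 2P₁ - P₂ = 6P₁ → 8P₁ + P₂ = 352.
Market 2: 8P₂ + P₁ = 86.
Eliminating P₂: 8×(1) − 1×(2) gives 63P₁ = 2730, so P₁ = 130/3.
Back-substitute into (2): P₂ = (86 − 1×130/3) / 8 = 16/3.

P₁ = 130/3, P₂ = 16/3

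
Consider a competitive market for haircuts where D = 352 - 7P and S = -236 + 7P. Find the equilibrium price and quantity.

P* = 42, Q* = 58

Set D = S: 352 - 7P = -236 + 7P.
588 = 14P, so P* = 42.
Q* = 352 − 7(42) = 58.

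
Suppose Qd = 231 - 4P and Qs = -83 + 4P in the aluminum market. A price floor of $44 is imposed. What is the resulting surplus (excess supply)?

Surplus = 38

Equilibrium price would be P* = 39.25, so the floor at 44 binds.
At P = 44: Qd = 55, Qs = 93.
Surplus = 93 − 55 = 38.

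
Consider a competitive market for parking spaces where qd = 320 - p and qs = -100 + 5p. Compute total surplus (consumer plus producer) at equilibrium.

Total surplus = 37500

Equilibrium: 320 - p = -100 + 5p gives p* = 70, q* = 250.
Demand choke price: p = 320; supply starts at p = 20.
CS = ½(320 − 70)(250) = 31250; PS = ½(70 − 20)(250) = 6250.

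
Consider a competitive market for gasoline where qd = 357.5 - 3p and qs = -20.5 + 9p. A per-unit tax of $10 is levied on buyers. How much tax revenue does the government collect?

Pre-tax equilibrium: p* = 31.5, q* = 263.
Tax on buyers shifts demand to qd = 357.5 − 3(p + 10) = 327.5 - 3p.
327.5 - 3p = -20.5 + 9p gives seller price ps = 29; buyers pay pb = 29 + 10 = 39.
New quantity: q = 357.5 − 3(39) = 240.5.
Revenue = 10 × 240.5 = 2405.

Tax revenue = 2405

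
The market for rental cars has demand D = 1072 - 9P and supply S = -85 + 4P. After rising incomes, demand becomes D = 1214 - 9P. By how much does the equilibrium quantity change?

Original equilibrium: P* = 89, Q* = 271.
New equilibrium: 1214 - 9P = -85 + 4P, so 1299 = 13P and P' = 1299/13; Q' = 1214 − 9(1299/13) = 4091/13.
Change in quantity: 4091/13 − 271 = 568/13.

ΔQ = 568/13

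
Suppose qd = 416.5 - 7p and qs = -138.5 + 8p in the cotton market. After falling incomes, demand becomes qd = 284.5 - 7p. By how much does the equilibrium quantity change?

Original equilibrium: p* = 37, q* = 157.5.
New equilibrium: 284.5 - 7p = -138.5 + 8p, so 423 = 15p and p' = 28.2; q' = 284.5 − 7(28.2) = 87.1.
Change in quantity: 87.1 − 157.5 = -70.4.

Δq = -70.4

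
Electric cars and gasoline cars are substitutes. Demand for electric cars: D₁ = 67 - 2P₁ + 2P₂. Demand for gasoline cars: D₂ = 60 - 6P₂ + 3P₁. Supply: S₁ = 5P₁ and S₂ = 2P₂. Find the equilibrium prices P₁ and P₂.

Market 1: 67 - 2P₁ + 2P₂ = 5P₁ → 7P₁ - 2P₂ = 67.
Market 2: 8P₂ - 3P₁ = 60.
Eliminating P₂: 8×(1) + 2×(2) gives 50P₁ = 656, so P₁ = 13.12.
Back-substitute into (2): P₂ = (60 + 3×13.12) / 8 = 12.42.

P₁ = 13.12, P₂ = 12.42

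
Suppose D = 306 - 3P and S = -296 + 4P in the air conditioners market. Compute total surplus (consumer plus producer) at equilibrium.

Total surplus = 672

Equilibrium: 306 - 3P = -296 + 4P gives P* = 86, Q* = 48.
Demand choke price: P = 102; supply starts at P = 74.
CS = ½(102 − 86)(48) = 384; PS = ½(86 − 74)(48) = 288.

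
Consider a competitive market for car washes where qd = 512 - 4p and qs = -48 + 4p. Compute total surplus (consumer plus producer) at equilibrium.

Equilibrium: 512 - 4p = -48 + 4p gives p* = 70, q* = 232.
Demand choke price: p = 128; supply starts at p = 12.
CS = ½(128 − 70)(232) = 6728; PS = ½(70 − 12)(232) = 6728.

Total surplus = 13456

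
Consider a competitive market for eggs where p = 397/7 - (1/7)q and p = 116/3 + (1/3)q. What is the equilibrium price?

p* = 51.3

Set the two price expressions equal: 397/7 - (1/7)q = 116/3 + (1/3)q.
379/21 = (10/21)q, so q* = 37.9.
p* = 397/7 − (1/7)(37.9) = 51.3.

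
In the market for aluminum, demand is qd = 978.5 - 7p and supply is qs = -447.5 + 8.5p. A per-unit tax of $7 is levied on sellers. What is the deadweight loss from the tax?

Pre-tax equilibrium: p* = 92, q* = 334.5.
Tax on sellers shifts supply to qs = -447.5 + 8.5(p − 7) = -507 + 8.5p.
978.5 - 7p = -507 + 8.5p gives buyer price pb = 2971/31; sellers receive ps = 2971/31 − 7 = 2754/31.
New quantity: q = 978.5 − 7(2971/31) = 19073/62.
DWL = ½ × 7 × (334.5 − 19073/62) = 5831/62.

Deadweight loss = 5831/62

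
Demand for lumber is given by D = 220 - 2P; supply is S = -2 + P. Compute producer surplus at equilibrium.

Producer surplus = 2592

Equilibrium: 220 - 2P = -2 + P gives P* = 74, Q* = 72.
Supply starts at P = 2 (where S = 0).
PS = ½(74 − 2)(72) = 2592.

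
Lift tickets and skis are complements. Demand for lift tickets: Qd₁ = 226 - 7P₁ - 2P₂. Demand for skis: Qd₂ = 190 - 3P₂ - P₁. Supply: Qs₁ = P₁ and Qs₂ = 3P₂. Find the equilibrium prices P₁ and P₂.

Market 1: 226 - 7P₁ - 2P₂ = P₁ → 8P₁ + 2P₂ = 226.
Market 2: 6P₂ + P₁ = 190.
Eliminating P₂: 6×(1) − 2×(2) gives 46P₁ = 976, so P₁ = 488/23.
Back-substitute into (2): P₂ = (190 − 1×488/23) / 6 = 647/23.

P₁ = 488/23, P₂ = 647/23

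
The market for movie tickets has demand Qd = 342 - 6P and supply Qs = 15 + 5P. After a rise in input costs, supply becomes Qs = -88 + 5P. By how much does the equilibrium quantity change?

Original equilibrium: P* = 327/11, Q* = 1800/11.
New equilibrium: 342 - 6P = -88 + 5P, so 430 = 11P and P' = 430/11; Q' = 342 − 6(430/11) = 1182/11.
Change in quantity: 1182/11 − 1800/11 = -618/11.

ΔQ = -618/11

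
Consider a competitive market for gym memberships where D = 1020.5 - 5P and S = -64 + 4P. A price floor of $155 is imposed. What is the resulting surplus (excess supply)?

Equilibrium price would be P* = 120.5, so the floor at 155 binds.
At P = 155: D = 245.5, S = 556.
Surplus = 556 − 245.5 = 310.5.

Surplus = 310.5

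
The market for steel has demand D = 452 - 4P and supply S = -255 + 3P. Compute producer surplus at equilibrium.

Equilibrium: 452 - 4P = -255 + 3P gives P* = 101, Q* = 48.
Supply starts at P = 85 (where S = 0).
PS = ½(101 − 85)(48) = 384.

Producer surplus = 384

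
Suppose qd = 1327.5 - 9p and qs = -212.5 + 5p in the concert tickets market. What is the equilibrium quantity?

Set qd = qs: 1327.5 - 9p = -212.5 + 5p.
1540 = 14p, so p* = 110.
q* = 1327.5 − 9(110) = 337.5.

q* = 337.5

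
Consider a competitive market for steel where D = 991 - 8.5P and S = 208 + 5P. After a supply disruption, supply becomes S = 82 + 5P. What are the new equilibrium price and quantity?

P' = 202/3, Q' = 1256/3

Original equilibrium: P* = 58, Q* = 498.
New equilibrium: 991 - 8.5P = 82 + 5P, so 909 = 13.5P and P' = 202/3; Q' = 991 − 8.5(202/3) = 1256/3.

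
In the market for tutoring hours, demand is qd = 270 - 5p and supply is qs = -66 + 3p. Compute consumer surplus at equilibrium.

Equilibrium: 270 - 5p = -66 + 3p gives p* = 42, q* = 60.
Demand choke price (qd = 0): p = 54.
CS = ½(54 − 42)(60) = 360.

Consumer surplus = 360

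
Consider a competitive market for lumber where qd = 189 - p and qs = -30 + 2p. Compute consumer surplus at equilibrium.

Equilibrium: 189 - p = -30 + 2p gives p* = 73, q* = 116.
Demand choke price (qd = 0): p = 189.
CS = ½(189 − 73)(116) = 6728.

Consumer surplus = 6728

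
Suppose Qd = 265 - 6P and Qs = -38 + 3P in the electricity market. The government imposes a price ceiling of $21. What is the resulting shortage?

Shortage = 114

Equilibrium price would be P* = 101/3, so the ceiling at 21 binds.
At P = 21: Qd = 265 − 6(21) = 139, Qs = -38 + 3(21) = 25.
Shortage = 139 − 25 = 114.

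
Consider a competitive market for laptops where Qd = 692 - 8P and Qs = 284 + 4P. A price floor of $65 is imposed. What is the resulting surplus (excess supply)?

Equilibrium price would be P* = 34, so the floor at 65 binds.
At P = 65: Qd = 172, Qs = 544.
Surplus = 544 − 172 = 372.

Surplus = 372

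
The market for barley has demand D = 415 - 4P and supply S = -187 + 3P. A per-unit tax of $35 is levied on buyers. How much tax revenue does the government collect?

Tax revenue = 385

Pre-tax equilibrium: P* = 86, Q* = 71.
Tax on buyers shifts demand to D = 415 − 4(P + 35) = 275 - 4P.
275 - 4P = -187 + 3P gives seller price Ps = 66; buyers pay Pb = 66 + 35 = 101.
New quantity: Q = 415 − 4(101) = 11.
Revenue = 35 × 11 = 385.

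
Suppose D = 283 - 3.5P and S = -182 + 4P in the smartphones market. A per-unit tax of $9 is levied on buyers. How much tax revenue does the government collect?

Pre-tax equilibrium: P* = 62, Q* = 66.
Tax on buyers shifts demand to D = 283 − 3.5(P + 9) = 251.5 - 3.5P.
251.5 - 3.5P = -182 + 4P gives seller price Ps = 57.8; buyers pay Pb = 57.8 + 9 = 66.8.
New quantity: Q = 283 − 3.5(66.8) = 49.2.
Revenue = 9 × 49.2 = 442.8.

Tax revenue = 442.8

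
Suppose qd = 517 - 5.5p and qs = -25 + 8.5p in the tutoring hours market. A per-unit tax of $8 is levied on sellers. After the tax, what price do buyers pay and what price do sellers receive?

Pre-tax equilibrium: p* = 271/7, q* = 4257/14.
Tax on sellers shifts supply to qs = -25 + 8.5(p − 8) = -93 + 8.5p.
517 - 5.5p = -93 + 8.5p gives buyer price pb = 305/7; sellers receive ps = 305/7 − 8 = 249/7.
New quantity: q = 517 − 5.5(305/7) = 3883/14.

Buyers pay 305/7, sellers receive 249/7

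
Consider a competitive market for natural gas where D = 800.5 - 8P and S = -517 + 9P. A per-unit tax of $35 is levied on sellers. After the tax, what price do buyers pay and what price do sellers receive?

Buyers pay 3265/34, sellers receive 2075/34

Pre-tax equilibrium: P* = 77.5, Q* = 180.5.
Tax on sellers shifts supply to S = -517 + 9(P − 35) = -832 + 9P.
800.5 - 8P = -832 + 9P gives buyer price Pb = 3265/34; sellers receive Ps = 3265/34 − 35 = 2075/34.
New quantity: Q = 800.5 − 8(3265/34) = 1097/34.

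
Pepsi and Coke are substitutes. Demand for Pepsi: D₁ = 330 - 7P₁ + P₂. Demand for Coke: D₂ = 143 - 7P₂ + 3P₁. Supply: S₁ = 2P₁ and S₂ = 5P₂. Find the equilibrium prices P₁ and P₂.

P₁ = 4103/105, P₂ = 759/35

Market 1: 330 - 7P₁ + P₂ = 2P₁ → 9P₁ - P₂ = 330.
Market 2: 12P₂ - 3P₁ = 143.
Eliminating P₂: 12×(1) + 1×(2) gives 105P₁ = 4103, so P₁ = 4103/105.
Back-substitute into (2): P₂ = (143 + 3×4103/105) / 12 = 759/35.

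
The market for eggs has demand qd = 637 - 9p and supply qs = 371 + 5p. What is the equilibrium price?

p* = 19

Set qd = qs: 637 - 9p = 371 + 5p.
266 = 14p, so p* = 19.
q* = 637 − 9(19) = 466.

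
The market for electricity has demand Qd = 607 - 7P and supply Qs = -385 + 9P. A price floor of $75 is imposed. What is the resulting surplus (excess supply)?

Equilibrium price would be P* = 62, so the floor at 75 binds.
At P = 75: Qd = 82, Qs = 290.
Surplus = 290 − 82 = 208.

Surplus = 208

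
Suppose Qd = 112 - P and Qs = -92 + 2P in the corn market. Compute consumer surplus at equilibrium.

Consumer surplus = 968

Equilibrium: 112 - P = -92 + 2P gives P* = 68, Q* = 44.
Demand choke price (Qd = 0): P = 112.
CS = ½(112 − 68)(44) = 968.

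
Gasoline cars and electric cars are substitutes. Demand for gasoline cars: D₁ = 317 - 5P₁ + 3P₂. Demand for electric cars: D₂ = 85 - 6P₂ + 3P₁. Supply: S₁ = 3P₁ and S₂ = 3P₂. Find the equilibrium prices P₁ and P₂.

Market 1: 317 - 5P₁ + 3P₂ = 3P₁ → 8P₁ - 3P₂ = 317.
Market 2: 9P₂ - 3P₁ = 85.
Eliminating P₂: 9×(1) + 3×(2) gives 63P₁ = 3108, so P₁ = 148/3.
Back-substitute into (2): P₂ = (85 + 3×148/3) / 9 = 233/9.

P₁ = 148/3, P₂ = 233/9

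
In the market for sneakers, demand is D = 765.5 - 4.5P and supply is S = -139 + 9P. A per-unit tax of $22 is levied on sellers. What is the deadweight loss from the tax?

Deadweight loss = 726

Pre-tax equilibrium: P* = 67, Q* = 464.
Tax on sellers shifts supply to S = -139 + 9(P − 22) = -337 + 9P.
765.5 - 4.5P = -337 + 9P gives buyer price Pb = 245/3; sellers receive Ps = 245/3 − 22 = 179/3.
New quantity: Q = 765.5 − 4.5(245/3) = 398.
DWL = ½ × 22 × (464 − 398) = 726.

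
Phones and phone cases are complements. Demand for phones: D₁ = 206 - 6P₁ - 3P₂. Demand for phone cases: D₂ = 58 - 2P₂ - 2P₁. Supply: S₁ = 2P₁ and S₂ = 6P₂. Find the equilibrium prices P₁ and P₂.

P₁ = 737/29, P₂ = 26/29

Market 1: 206 - 6P₁ - 3P₂ = 2P₁ → 8P₁ + 3P₂ = 206.
Market 2: 8P₂ + 2P₁ = 58.
Eliminating P₂: 8×(1) − 3×(2) gives 58P₁ = 1474, so P₁ = 737/29.
Back-substitute into (2): P₂ = (58 − 2×737/29) / 8 = 26/29.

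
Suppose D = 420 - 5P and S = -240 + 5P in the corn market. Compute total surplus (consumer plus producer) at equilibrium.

Total surplus = 1620

Equilibrium: 420 - 5P = -240 + 5P gives P* = 66, Q* = 90.
Demand choke price: P = 84; supply starts at P = 48.
CS = ½(84 − 66)(90) = 810; PS = ½(66 − 48)(90) = 810.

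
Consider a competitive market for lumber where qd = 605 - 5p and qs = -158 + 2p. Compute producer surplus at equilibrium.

Producer surplus = 900

Equilibrium: 605 - 5p = -158 + 2p gives p* = 109, q* = 60.
Supply starts at p = 79 (where qs = 0).
PS = ½(109 − 79)(60) = 900.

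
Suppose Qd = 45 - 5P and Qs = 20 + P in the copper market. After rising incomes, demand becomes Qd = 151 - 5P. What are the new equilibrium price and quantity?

P' = 131/6, Q' = 251/6

Original equilibrium: P* = 25/6, Q* = 145/6.
New equilibrium: 151 - 5P = 20 + P, so 131 = 6P and P' = 131/6; Q' = 151 − 5(131/6) = 251/6.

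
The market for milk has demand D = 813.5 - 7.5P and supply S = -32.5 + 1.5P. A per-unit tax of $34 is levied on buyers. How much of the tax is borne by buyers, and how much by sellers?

Buyers bear 17/3, sellers bear 85/3

Pre-tax equilibrium: P* = 94, Q* = 108.5.
Tax on buyers shifts demand to D = 813.5 − 7.5(P + 34) = 558.5 - 7.5P.
558.5 - 7.5P = -32.5 + 1.5P gives seller price Ps = 197/3; buyers pay Pb = 197/3 + 34 = 299/3.
New quantity: Q = 813.5 − 7.5(299/3) = 66.
Buyer burden = 299/3 − 94 = 17/3; seller burden = 94 − 197/3 = 85/3.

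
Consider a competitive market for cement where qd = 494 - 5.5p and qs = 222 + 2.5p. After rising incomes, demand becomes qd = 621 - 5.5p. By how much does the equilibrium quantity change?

Original equilibrium: p* = 34, q* = 307.
New equilibrium: 621 - 5.5p = 222 + 2.5p, so 399 = 8p and p' = 49.875; q' = 621 − 5.5(49.875) = 346.6875.
Change in quantity: 346.6875 − 307 = 39.6875.

Δq = 39.6875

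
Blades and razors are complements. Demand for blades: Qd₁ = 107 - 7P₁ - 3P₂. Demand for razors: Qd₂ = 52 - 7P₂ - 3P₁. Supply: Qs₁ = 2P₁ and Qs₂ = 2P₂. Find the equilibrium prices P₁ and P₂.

Market 1: 107 - 7P₁ - 3P₂ = 2P₁ → 9P₁ + 3P₂ = 107.
Market 2: 9P₂ + 3P₁ = 52.
Eliminating P₂: 9×(1) − 3×(2) gives 72P₁ = 807, so P₁ = 269/24.
Back-substitute into (2): P₂ = (52 − 3×269/24) / 9 = 49/24.

P₁ = 269/24, P₂ = 49/24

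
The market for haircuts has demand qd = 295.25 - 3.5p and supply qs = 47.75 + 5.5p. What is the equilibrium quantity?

q* = 199

Set qd = qs: 295.25 - 3.5p = 47.75 + 5.5p.
247.5 = 9p, so p* = 27.5.
q* = 295.25 − 3.5(27.5) = 199.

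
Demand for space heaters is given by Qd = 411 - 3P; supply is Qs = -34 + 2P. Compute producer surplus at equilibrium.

Equilibrium: 411 - 3P = -34 + 2P gives P* = 89, Q* = 144.
Supply starts at P = 17 (where Qs = 0).
PS = ½(89 − 17)(144) = 5184.

Producer surplus = 5184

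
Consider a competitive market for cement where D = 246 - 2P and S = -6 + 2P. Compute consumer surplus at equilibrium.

Equilibrium: 246 - 2P = -6 + 2P gives P* = 63, Q* = 120.
Demand choke price (D = 0): P = 123.
CS = ½(123 − 63)(120) = 3600.

Consumer surplus = 3600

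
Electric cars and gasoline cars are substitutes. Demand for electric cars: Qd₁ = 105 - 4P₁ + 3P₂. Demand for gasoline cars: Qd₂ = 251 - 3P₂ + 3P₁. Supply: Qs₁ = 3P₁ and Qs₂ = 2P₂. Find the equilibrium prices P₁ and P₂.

Market 1: 105 - 4P₁ + 3P₂ = 3P₁ → 7P₁ - 3P₂ = 105.
Market 2: 5P₂ - 3P₁ = 251.
Eliminating P₂: 5×(1) + 3×(2) gives 26P₁ = 1278, so P₁ = 639/13.
Back-substitute into (2): P₂ = (251 + 3×639/13) / 5 = 1036/13.

P₁ = 639/13, P₂ = 1036/13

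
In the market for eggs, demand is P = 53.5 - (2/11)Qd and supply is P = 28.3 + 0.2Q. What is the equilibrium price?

Set the two price expressions equal: 53.5 - (2/11)Q = 28.3 + 0.2Q.
25.2 = (21/55)Q, so Q* = 66.
P* = 53.5 − (2/11)(66) = 41.5.

P* = 41.5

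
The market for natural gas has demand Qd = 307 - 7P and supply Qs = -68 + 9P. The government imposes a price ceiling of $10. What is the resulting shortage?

Shortage = 215

Equilibrium price would be P* = 23.4375, so the ceiling at 10 binds.
At P = 10: Qd = 307 − 7(10) = 237, Qs = -68 + 9(10) = 22.
Shortage = 237 − 22 = 215.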